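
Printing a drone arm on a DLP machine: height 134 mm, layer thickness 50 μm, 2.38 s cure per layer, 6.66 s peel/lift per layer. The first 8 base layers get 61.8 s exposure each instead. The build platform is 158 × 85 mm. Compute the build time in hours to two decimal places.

6.86 hours

Number of layers: 134 / 0.05 → 2680 (rounded up).
Bottom layers = 8 × (61.8 + 6.66), so 547.68 s.
Remaining layers = 2672 × (2.38 + 6.66), so 24154.88 s.
Total = 547.68 + 24154.88 = 24702.56 s = 6.86 hours.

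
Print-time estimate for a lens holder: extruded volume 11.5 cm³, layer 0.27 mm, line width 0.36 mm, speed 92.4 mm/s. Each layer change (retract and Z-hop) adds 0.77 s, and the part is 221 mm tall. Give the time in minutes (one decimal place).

31.9 minutes

Bead cross-section: 0.27 × 0.36 → 0.0972 mm².
Path length: 11500 mm³ / 0.0972 mm² → 118312.8 mm.
Print-move time = 118312.8 / 92.4 = 1280.4 s.
Layers = ⌈221/0.27⌉ = 819.
Non-print overhead = 819 × 0.77 = 630.63 s.
Total = 1280.4 + 630.63 = 1911.03 s = 31.9 minutes.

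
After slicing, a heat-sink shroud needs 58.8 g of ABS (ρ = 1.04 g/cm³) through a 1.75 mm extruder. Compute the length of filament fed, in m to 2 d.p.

Extruded volume: 58.8/1.04 = 56.5385 cm³ (56538.5 mm³).
Filament cross-section = π × (1.75/2)² = 2.4053 mm².
L = V/A = 56538.5/2.4053 = 23505.8 mm → 23.51 m.

23.51 m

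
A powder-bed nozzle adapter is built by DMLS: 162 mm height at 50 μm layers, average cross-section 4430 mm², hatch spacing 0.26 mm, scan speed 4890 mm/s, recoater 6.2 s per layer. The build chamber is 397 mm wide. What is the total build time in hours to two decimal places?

8.72 hours

Layer count = ceil(162 / 0.05) = 3240.
Scan path per layer = 4430 / 0.26, so 17038.5 mm.
Scan time per layer = 17038.5 / 4890 = 3.4844 s.
Layer cycle = 3.4844 + 6.2 = 9.6844 s.
3240 layers × 9.6844 s/layer = 31377.456 s, i.e. 8.72 hours.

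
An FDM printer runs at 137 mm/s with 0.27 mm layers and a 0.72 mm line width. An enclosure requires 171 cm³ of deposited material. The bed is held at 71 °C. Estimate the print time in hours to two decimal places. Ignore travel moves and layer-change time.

Extrusion cross-section = 0.27 × 0.72, so 0.1944 mm².
Toolpath length = 171 cm³ / 0.1944 mm² = 171000 / 0.1944 = 879629.6 mm.
Time extruding = 879629.6 / 137, so 6420.7 s.
Converting: 6420.7 s = 1.78 hours.

1.78 hours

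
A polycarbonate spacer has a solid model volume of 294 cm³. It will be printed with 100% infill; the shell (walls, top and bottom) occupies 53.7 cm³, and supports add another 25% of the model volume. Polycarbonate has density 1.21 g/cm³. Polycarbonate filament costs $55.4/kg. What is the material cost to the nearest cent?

Infill region = 294 − 53.7 = 240.3 cm³.
Infill volume = 1.00 × 240.3, so 240.3 cm³.
Support = 0.25 × 294 = 73.5 cm³.
Deposited volume = 53.7 + 240.3 + 73.5, so 367.5 cm³.
Mass: 367.5 × 1.21 → 444.675 g.
Cost = 444.675 g / 1000 × $55.4/kg = $24.63.

$24.63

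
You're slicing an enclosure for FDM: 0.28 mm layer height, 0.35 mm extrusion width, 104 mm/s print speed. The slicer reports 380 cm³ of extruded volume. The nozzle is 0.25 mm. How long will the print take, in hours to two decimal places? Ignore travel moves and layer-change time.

10.36 hours

Line area = 0.28 × 0.35 = 0.098 mm².
Path length: 380000 mm³ / 0.098 mm² → 3877551 mm.
Time extruding: 3877551 / 104 → 37284.1 s.
37284.1 s = 10.36 hours.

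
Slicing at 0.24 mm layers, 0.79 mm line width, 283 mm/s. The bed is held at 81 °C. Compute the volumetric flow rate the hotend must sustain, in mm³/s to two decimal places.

53.66

Bead cross-section: 0.24 × 0.79 → 0.1896 mm².
Volumetric flow = 283 × 0.1896 = 53.66 mm³/s.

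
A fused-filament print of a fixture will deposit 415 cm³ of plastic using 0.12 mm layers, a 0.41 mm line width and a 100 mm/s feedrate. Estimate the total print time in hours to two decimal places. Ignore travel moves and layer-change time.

Bead cross-section = 0.12 × 0.41 = 0.0492 mm².
Total extruded path = 415000/0.0492 = 8434959.3 mm.
Print-move time = 8434959.3 / 100 = 84349.6 s.
84349.6 s = 23.43 hours.

23.43 hours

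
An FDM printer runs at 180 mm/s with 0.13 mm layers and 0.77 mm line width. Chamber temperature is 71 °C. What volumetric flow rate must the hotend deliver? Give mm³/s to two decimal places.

A = 0.13 × 0.77, so 0.1001 mm².
Volumetric flow = 180 × 0.1001 = 18.02 mm³/s.

18.02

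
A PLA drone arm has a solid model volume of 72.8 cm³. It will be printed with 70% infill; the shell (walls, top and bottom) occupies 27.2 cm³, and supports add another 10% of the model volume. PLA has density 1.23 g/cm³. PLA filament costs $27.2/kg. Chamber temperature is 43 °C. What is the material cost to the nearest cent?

Infill region = 72.8 − 27.2 = 45.6 cm³.
Infill deposited = 0.70 × 45.6 = 31.92 cm³.
Support = 0.10 × 72.8, so 7.28 cm³.
Total printed volume: 27.2 + 31.92 + 7.28 → 66.4 cm³.
Mass = 66.4 × 1.23 = 81.672 g.
Cost = 81.672 g / 1000 × $27.2/kg = $2.22.

$2.22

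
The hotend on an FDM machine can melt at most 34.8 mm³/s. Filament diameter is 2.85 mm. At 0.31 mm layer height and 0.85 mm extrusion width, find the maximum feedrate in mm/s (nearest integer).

Extrusion cross-section = 0.31 × 0.85 = 0.2635 mm².
Max speed = 34.8 / 0.2635 = 132.07 ≈ 132 mm/s.

132 mm/s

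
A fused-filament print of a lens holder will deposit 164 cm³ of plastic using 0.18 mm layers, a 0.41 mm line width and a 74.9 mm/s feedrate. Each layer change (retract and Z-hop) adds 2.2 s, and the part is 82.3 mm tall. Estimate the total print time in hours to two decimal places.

8.52 hours

Line area = 0.18 × 0.41 = 0.0738 mm².
Total extruded path = 164000/0.0738 = 2222222.2 mm.
Extrusion time = 2222222.2 / 74.9, so 29669.2 s.
Layer count = ceil(82.3 / 0.18) = 458.
Non-print overhead: 458 × 2.2 → 1007.6 s.
Altogether 29669.2 + 1007.6 = 30676.8 s, i.e. 8.52 hours.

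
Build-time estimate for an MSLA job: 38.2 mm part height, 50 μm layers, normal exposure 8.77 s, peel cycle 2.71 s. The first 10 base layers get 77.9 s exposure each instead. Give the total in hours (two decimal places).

Layers = ⌈38.2/0.05⌉ = 764.
Bottom layers: 10 × (77.9 + 2.71) → 806.1 s.
Remaining layers = 754 × (8.77 + 2.71), so 8655.92 s.
Total = 806.1 + 8655.92 = 9462.02 s = 2.63 hours.

2.63 hours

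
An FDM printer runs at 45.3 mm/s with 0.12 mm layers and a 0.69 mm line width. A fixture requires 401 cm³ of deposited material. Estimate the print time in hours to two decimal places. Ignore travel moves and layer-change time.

Bead cross-section = 0.12 × 0.69, so 0.0828 mm².
Total extruded path = 401000/0.0828 = 4842995.2 mm.
Extrusion time = 4842995.2 / 45.3, so 106909.4 s.
In the requested units: 106909.4 s = 29.70 hours.

29.70 hours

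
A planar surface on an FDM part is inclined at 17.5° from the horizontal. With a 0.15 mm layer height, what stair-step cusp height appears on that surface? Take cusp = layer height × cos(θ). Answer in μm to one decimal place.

143.1 μm

cos(17.5°) = 0.9537, so cusp = 0.15 × 0.9537 = 0.143055 mm → 143.1 μm.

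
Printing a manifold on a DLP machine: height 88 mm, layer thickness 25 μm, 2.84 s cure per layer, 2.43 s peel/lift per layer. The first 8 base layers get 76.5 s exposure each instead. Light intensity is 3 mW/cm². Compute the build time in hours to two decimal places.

5.32 hours

Layers = ⌈88/0.025⌉ = 3520.
Base layers = 8 × (76.5 + 2.43), so 631.44 s.
Normal layers = 3512 × (2.84 + 2.43), so 18508.24 s.
Sum: 631.44 + 18508.24 = 19139.68 s → 5.32 hours.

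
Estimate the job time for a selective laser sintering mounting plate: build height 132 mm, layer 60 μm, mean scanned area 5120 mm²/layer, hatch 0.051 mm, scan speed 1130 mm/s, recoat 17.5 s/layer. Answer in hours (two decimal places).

64.99 hours

Layers = ⌈132/0.06⌉ = 2200.
Per-layer scan distance: 5120 / 0.051 → 100392.2 mm.
Laser time per layer = 100392.2 / 1130 = 88.8427 s.
Time per layer = 88.8427 + 17.5 = 106.3427 s.
Total: 2200 × 106.3427 s = 233953.94 s → 64.99 hours.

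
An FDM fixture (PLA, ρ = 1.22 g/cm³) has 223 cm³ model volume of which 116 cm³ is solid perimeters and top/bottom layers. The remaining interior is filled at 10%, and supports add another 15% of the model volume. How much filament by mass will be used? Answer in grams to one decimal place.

195.4 g

Volume inside the shell = 223 − 116 = 107 cm³.
Infill deposited = 0.10 × 107 = 10.7 cm³.
Support = 0.15 × 223 = 33.45 cm³.
Total extruded = 116 + 10.7 + 33.45, so 160.15 cm³.
Mass = 160.15 × 1.22 = 195.383 g.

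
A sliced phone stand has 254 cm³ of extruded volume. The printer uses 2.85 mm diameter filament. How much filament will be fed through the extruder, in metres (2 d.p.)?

39.82 m

Filament cross-section = π × (2.85/2)² = 6.3794 mm².
L = 254000 mm³ / 6.3794 mm² = 39815.66 mm, i.e. 39.82 m.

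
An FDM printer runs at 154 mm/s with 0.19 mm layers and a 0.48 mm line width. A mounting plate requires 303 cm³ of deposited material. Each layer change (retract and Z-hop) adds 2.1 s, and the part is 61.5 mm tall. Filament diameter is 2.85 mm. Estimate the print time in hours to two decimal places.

6.18 hours

Bead cross-section = 0.19 × 0.48, so 0.0912 mm².
Toolpath length = 303 cm³ / 0.0912 mm² = 303000 / 0.0912 = 3322368.4 mm.
Print-move time = 3322368.4 / 154, so 21573.8 s.
Number of layers: 61.5 / 0.19 → 324 (rounded up).
Non-print overhead = 324 × 2.1 = 680.4 s.
Altogether 21573.8 + 680.4 = 22254.2 s, i.e. 6.18 hours.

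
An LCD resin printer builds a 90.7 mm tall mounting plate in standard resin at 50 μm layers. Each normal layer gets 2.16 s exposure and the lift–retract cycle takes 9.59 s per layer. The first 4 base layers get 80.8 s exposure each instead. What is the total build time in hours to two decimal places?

6.01 hours

Layer count = ceil(90.7 / 0.05) = 1814.
Base layers = 4 × (80.8 + 9.59) = 361.56 s.
Normal layers = 1810 × (2.16 + 9.59) = 21267.5 s.
Total = 361.56 + 21267.5 = 21629.06 s = 6.01 hours.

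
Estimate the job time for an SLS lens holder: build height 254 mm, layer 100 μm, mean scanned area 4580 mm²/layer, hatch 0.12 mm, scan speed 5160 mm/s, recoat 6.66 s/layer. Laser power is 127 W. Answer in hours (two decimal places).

9.92 hours

Number of layers: 254 / 0.1 → 2540 (rounded up).
Hatch length per layer = 4580 / 0.12 = 38166.7 mm.
Scan time per layer = 38166.7 / 5160, so 7.3966 s.
Time per layer = 7.3966 + 6.66, so 14.0566 s.
Build time = 2540 × 14.0566 = 35703.764 s = 9.92 hours.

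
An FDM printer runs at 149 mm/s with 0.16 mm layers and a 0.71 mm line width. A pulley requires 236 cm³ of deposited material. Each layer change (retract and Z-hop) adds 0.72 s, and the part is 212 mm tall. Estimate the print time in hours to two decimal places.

Extrusion cross-section = 0.16 × 0.71, so 0.1136 mm².
Total extruded path = 236000/0.1136 = 2077464.8 mm.
Extrusion time = 2077464.8 / 149, so 13942.7 s.
Number of layers: 212 / 0.16 → 1325 (rounded up).
Layer-change overhead = 1325 × 0.72 = 954 s.
Total = 13942.7 + 954 = 14896.7 s = 4.14 hours.

4.14 hours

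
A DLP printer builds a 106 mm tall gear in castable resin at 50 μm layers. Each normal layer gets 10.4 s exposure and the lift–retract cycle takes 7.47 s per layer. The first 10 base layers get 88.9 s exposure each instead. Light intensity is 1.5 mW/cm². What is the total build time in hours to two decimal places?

10.74 hours

Number of layers: 106 / 0.05 → 2120 (rounded up).
Base layers: 10 × (88.9 + 7.47) → 963.7 s.
Remaining layers = 2110 × (10.4 + 7.47), so 37705.7 s.
Total = 963.7 + 37705.7 = 38669.4 s = 10.74 hours.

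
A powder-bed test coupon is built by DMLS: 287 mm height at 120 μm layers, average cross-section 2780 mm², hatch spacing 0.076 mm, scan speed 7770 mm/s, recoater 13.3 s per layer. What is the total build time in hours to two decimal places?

Layer count = ceil(287 / 0.12) = 2392.
Hatch length per layer: 2780 / 0.076 → 36578.9 mm.
Laser time per layer: 36578.9 / 7770 → 4.7077 s.
Layer cycle = 4.7077 + 13.3, so 18.0077 s.
Build time = 2392 × 18.0077 = 43074.4184 s = 11.97 hours.

11.97 hours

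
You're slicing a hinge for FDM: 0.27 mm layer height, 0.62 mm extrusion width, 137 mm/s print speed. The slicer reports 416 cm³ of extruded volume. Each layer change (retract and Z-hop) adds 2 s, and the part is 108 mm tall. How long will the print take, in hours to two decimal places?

5.26 hours

Extrusion cross-section = 0.27 × 0.62 = 0.1674 mm².
Toolpath length = 416 cm³ / 0.1674 mm² = 416000 / 0.1674 = 2485065.7 mm.
Time extruding = 2485065.7 / 137 = 18139.2 s.
Number of layers: 108 / 0.27 → 400 (rounded up).
Layer-change overhead = 400 × 2, so 800 s.
Altogether 18139.2 + 800 = 18939.2 s, i.e. 5.26 hours.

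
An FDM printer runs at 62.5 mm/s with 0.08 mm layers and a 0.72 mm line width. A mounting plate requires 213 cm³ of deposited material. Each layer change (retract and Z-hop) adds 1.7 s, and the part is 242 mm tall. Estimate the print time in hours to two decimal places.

Bead cross-section = 0.08 × 0.72 = 0.0576 mm².
Toolpath length = 213 cm³ / 0.0576 mm² = 213000 / 0.0576 = 3697916.7 mm.
Extrusion time = 3697916.7 / 62.5 = 59166.7 s.
Layers = ⌈242/0.08⌉ = 3025.
Layer-change overhead: 3025 × 1.7 → 5142.5 s.
Total = 59166.7 + 5142.5 = 64309.2 s = 17.86 hours.

17.86 hours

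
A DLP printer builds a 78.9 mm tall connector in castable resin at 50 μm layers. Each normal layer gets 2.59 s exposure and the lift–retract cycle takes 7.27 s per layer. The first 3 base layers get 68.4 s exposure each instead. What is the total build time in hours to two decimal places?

Layers = ⌈78.9/0.05⌉ = 1578.
Base layers = 3 × (68.4 + 7.27), so 227.01 s.
Remaining layers = 1575 × (2.59 + 7.27), so 15529.5 s.
Sum: 227.01 + 15529.5 = 15756.51 s → 4.38 hours.

4.38 hours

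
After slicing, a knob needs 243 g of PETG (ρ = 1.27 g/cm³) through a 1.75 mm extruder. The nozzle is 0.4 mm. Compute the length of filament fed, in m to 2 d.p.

79.55 m

Volume = 243 g / 1.27 g·cm⁻³ = 191.3386 cm³ = 191338.6 mm³.
Cross-section of 1.75 mm filament: π·(1.75/2)² = 2.4053 mm².
Length = 191338.6 / 2.4053 = 79548.75 mm = 79.55 m.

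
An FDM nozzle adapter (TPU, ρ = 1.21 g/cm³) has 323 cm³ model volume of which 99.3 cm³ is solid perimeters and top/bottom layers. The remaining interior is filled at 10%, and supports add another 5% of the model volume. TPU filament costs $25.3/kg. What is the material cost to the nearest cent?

$4.22

Interior volume: 323 − 99.3 → 223.7 cm³.
Infill volume: 0.10 × 223.7 → 22.37 cm³.
Support = 0.05 × 323 = 16.15 cm³.
Total extruded: 99.3 + 22.37 + 16.15 → 137.82 cm³.
Mass: 137.82 × 1.21 → 166.7622 g.
Cost = 166.7622 g / 1000 × $25.3/kg = $4.22.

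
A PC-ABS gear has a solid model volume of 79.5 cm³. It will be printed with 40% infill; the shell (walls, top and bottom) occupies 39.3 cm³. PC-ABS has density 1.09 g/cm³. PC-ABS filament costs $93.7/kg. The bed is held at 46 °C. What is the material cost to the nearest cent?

Interior volume = 79.5 − 39.3, so 40.2 cm³.
Infill volume = 0.40 × 40.2, so 16.08 cm³.
Total printed volume: 39.3 + 16.08 → 55.38 cm³.
Mass: 55.38 × 1.09 → 60.3642 g.
At $93.7/kg: 60.3642/1000 × 93.7 = $5.66.

$5.66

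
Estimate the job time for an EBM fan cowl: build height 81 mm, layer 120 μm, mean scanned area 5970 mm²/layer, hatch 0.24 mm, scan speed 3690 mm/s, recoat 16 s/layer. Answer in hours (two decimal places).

Layers = ⌈81/0.12⌉ = 675.
Scan path per layer = 5970 / 0.24 = 24875 mm.
Beam time per layer = 24875 / 3690 = 6.7412 s.
Per-layer time = 6.7412 + 16 = 22.7412 s.
675 layers × 22.7412 s/layer = 15350.31 s, i.e. 4.26 hours.

4.26 hours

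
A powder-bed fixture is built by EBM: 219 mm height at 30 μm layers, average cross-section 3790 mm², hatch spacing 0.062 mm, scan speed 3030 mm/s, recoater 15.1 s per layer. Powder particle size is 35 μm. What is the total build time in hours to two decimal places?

Number of layers: 219 / 0.03 → 7300 (rounded up).
Hatch length per layer = 3790 / 0.062 = 61129 mm.
Scan time per layer = 61129 / 3030 = 20.1746 s.
Time per layer = 20.1746 + 15.1 = 35.2746 s.
Build time = 7300 × 35.2746 = 257504.58 s = 71.53 hours.

71.53 hours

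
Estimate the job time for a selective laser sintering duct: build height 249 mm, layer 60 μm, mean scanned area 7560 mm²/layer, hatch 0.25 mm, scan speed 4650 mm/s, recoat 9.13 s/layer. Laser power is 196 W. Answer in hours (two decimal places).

Number of layers: 249 / 0.06 → 4150 (rounded up).
Per-layer scan distance: 7560 / 0.25 → 30240 mm.
Per-layer scan time = 30240 / 4650 = 6.5032 s.
Time per layer: 6.5032 + 9.13 → 15.6332 s.
4150 layers × 15.6332 s/layer = 64877.78 s, i.e. 18.02 hours.

18.02 hours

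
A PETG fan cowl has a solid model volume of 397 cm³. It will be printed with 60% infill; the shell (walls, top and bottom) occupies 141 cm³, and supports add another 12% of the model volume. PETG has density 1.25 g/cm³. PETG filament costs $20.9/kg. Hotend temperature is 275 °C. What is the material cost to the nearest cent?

Interior volume = 397 − 141, so 256 cm³.
Infill volume = 0.60 × 256 = 153.6 cm³.
Support = 0.12 × 397, so 47.64 cm³.
Total extruded = 141 + 153.6 + 47.64 = 342.24 cm³.
Mass: 342.24 × 1.25 → 427.8 g.
Cost = 427.8 g / 1000 × $20.9/kg = $8.94.

$8.94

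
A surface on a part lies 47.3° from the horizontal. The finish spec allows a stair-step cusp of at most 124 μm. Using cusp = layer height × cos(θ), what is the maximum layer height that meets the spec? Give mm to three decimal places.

Layer height = cusp / cos(47.3°) = 0.124 / 0.6782 = 0.183 mm.

0.183 mm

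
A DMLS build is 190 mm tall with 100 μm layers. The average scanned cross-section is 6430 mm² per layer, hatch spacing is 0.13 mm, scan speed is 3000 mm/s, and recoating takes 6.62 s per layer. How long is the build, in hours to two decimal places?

12.20 hours

Number of layers: 190 / 0.1 → 1900 (rounded up).
Per-layer scan distance: 6430 / 0.13 → 49461.5 mm.
Laser time per layer = 49461.5 / 3000, so 16.4872 s.
Per-layer time = 16.4872 + 6.62, so 23.1072 s.
1900 layers × 23.1072 s/layer = 43903.68 s, i.e. 12.20 hours.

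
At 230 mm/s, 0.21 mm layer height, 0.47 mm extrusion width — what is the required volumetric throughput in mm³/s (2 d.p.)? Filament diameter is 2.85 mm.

A: 0.21 × 0.47 → 0.0987 mm².
Volumetric flow = 230 × 0.0987 = 22.70 mm³/s.

22.70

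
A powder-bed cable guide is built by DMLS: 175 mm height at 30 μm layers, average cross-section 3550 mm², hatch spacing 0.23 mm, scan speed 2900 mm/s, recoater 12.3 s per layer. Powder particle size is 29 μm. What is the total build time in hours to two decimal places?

Number of layers: 175 / 0.03 → 5834 (rounded up).
Scan path per layer = 3550 / 0.23, so 15434.8 mm.
Scan time per layer: 15434.8 / 2900 → 5.3223 s.
Time per layer = 5.3223 + 12.3, so 17.6223 s.
Total: 5834 × 17.6223 s = 102808.4982 s → 28.56 hours.

28.56 hours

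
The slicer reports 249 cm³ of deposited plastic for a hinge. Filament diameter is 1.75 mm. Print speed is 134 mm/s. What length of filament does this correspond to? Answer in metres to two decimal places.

A = π r² = π × 0.875² = 2.4053 mm².
Length = 249 cm³ / 2.4053 mm² = 249000 / 2.4053 = 103521.39 mm = 103.52 m.

103.52 m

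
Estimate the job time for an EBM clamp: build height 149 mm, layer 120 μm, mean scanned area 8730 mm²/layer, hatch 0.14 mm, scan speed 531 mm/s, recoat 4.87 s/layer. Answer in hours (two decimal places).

Layer count = ceil(149 / 0.12) = 1242.
Per-layer scan distance = 8730 / 0.14, so 62357.1 mm.
Beam time per layer = 62357.1 / 531 = 117.4333 s.
Time per layer = 117.4333 + 4.87, so 122.3033 s.
1242 layers × 122.3033 s/layer = 151900.6986 s, i.e. 42.19 hours.

42.19 hours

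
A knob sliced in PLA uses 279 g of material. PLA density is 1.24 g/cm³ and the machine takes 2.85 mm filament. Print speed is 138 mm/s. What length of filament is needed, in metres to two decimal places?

Volume = 279 g / 1.24 g·cm⁻³ = 225 cm³ = 225000 mm³.
Cross-section of 2.85 mm filament: π·(2.85/2)² = 6.3794 mm².
Length = 225000 / 6.3794 = 35269.77 mm = 35.27 m.

35.27 m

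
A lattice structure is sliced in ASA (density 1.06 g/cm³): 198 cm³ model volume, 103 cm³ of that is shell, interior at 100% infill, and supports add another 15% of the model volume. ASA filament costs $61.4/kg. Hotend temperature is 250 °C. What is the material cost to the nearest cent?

$14.82

Interior volume = 198 − 103, so 95 cm³.
Infill volume: 1.00 × 95 → 95 cm³.
Support = 0.15 × 198 = 29.7 cm³.
Total printed volume = 103 + 95 + 29.7, so 227.7 cm³.
Mass = 227.7 × 1.06, so 241.362 g.
At $61.4/kg: 241.362/1000 × 61.4 = $14.82.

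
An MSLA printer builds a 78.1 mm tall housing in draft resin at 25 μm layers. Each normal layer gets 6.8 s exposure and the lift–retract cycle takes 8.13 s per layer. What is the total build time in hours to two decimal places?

12.96 hours

Number of layers: 78.1 / 0.025 → 3124 (rounded up).
Per-layer time = 6.8 + 8.13 = 14.93 s.
Total = 3124 × 14.93 = 46641.32 s = 12.96 hours.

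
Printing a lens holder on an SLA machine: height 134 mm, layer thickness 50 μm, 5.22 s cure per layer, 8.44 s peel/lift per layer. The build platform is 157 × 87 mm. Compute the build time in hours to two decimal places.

Number of layers: 134 / 0.05 → 2680 (rounded up).
Each layer takes = 5.22 + 8.44, so 13.66 s.
Build time: 2680 × 13.66 s = 36608.8 s, i.e. 10.17 hours.

10.17 hours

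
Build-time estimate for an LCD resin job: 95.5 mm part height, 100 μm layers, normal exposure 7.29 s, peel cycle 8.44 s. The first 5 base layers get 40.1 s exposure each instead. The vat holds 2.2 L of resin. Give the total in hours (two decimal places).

Layers = ⌈95.5/0.1⌉ = 955.
Base layers = 5 × (40.1 + 8.44), so 242.7 s.
Remaining layers = 950 × (7.29 + 8.44) = 14943.5 s.
Total = 242.7 + 14943.5 = 15186.2 s = 4.22 hours.

4.22 hours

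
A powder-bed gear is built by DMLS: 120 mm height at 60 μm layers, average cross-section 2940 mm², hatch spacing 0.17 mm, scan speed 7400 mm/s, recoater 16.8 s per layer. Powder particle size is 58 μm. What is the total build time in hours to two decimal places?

10.63 hours

Layers = ⌈120/0.06⌉ = 2000.
Scan path per layer: 2940 / 0.17 → 17294.1 mm.
Laser time per layer = 17294.1 / 7400, so 2.337 s.
Per-layer time = 2.337 + 16.8, so 19.137 s.
Build time = 2000 × 19.137 = 38274 s = 10.63 hours.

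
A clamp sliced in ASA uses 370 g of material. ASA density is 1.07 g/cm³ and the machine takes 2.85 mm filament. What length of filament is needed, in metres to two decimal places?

54.20 m

Volume = 370 g / 1.07 g·cm⁻³ = 345.7944 cm³ = 345794.4 mm³.
Cross-section of 2.85 mm filament: π·(2.85/2)² = 6.3794 mm².
Length = 345794.4 / 6.3794 = 54204.85 mm = 54.20 m.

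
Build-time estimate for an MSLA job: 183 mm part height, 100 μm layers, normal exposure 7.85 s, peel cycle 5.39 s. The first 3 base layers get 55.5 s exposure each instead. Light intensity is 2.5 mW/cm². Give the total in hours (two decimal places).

6.77 hours

Layers = ⌈183/0.1⌉ = 1830.
Bottom layers = 3 × (55.5 + 5.39), so 182.67 s.
Remaining layers = 1827 × (7.85 + 5.39), so 24189.48 s.
Sum: 182.67 + 24189.48 = 24372.15 s → 6.77 hours.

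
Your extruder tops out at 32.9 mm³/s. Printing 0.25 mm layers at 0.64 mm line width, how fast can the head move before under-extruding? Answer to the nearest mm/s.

206 mm/s

Bead cross-section = 0.25 × 0.64 = 0.16 mm².
v_max = Q/A = 32.9/0.16 = 205.63 mm/s → 206 mm/s.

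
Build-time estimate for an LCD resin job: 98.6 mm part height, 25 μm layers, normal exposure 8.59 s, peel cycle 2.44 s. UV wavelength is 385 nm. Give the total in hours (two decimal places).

12.08 hours

Layer count = ceil(98.6 / 0.025) = 3944.
Per-layer time = 8.59 + 2.44, so 11.03 s.
Build time: 3944 × 11.03 s = 43502.32 s, i.e. 12.08 hours.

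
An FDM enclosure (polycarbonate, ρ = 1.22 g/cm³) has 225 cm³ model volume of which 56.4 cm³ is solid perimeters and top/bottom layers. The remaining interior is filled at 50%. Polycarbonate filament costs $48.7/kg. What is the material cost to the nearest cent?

Volume inside the shell = 225 − 56.4, so 168.6 cm³.
Infill volume = 0.50 × 168.6 = 84.3 cm³.
Deposited volume = 56.4 + 84.3 = 140.7 cm³.
Mass = 140.7 × 1.22 = 171.654 g.
Cost = 171.654 g / 1000 × $48.7/kg = $8.36.

$8.36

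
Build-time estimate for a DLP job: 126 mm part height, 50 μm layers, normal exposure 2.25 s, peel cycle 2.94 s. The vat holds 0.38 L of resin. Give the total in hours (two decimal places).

Number of layers: 126 / 0.05 → 2520 (rounded up).
Cycle time = 2.25 + 2.94 = 5.19 s.
Build time: 2520 × 5.19 s = 13078.8 s, i.e. 3.63 hours.

3.63 hours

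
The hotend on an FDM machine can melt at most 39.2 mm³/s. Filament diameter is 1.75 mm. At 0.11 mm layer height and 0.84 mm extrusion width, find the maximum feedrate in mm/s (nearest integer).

Bead cross-section: 0.11 × 0.84 → 0.0924 mm².
Max speed = 39.2 / 0.0924 = 424.24 ≈ 424 mm/s.

424 mm/s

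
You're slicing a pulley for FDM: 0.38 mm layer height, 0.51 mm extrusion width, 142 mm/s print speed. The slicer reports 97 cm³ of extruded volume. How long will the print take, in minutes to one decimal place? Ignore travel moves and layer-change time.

Extrusion cross-section: 0.38 × 0.51 → 0.1938 mm².
Total extruded path = 97000/0.1938 = 500516 mm.
Time extruding = 500516 / 142 = 3524.8 s.
3524.8 s = 58.7 minutes.

58.7 minutes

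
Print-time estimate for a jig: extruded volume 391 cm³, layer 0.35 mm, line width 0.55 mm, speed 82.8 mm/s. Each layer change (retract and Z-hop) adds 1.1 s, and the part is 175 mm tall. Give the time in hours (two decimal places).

6.97 hours

Extrusion cross-section: 0.35 × 0.55 → 0.1925 mm².
Total extruded path = 391000/0.1925 = 2031168.8 mm.
Extrusion time = 2031168.8 / 82.8 = 24531 s.
Layers = ⌈175/0.35⌉ = 500.
Layer-change overhead = 500 × 1.1, so 550 s.
Total = 24531 + 550 = 25081 s = 6.97 hours.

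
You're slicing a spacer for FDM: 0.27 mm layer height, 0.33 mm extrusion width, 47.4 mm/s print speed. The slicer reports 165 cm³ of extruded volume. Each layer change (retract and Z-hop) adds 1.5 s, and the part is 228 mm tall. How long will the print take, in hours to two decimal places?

Bead cross-section = 0.27 × 0.33 = 0.0891 mm².
Total extruded path = 165000/0.0891 = 1851851.9 mm.
Time extruding: 1851851.9 / 47.4 → 39068.6 s.
Number of layers: 228 / 0.27 → 845 (rounded up).
Z-hop total: 845 × 1.5 → 1267.5 s.
Altogether 39068.6 + 1267.5 = 40336.1 s, i.e. 11.20 hours.

11.20 hours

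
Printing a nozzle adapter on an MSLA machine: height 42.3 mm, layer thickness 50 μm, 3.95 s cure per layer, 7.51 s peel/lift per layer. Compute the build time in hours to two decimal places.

2.69 hours

Layers = ⌈42.3/0.05⌉ = 846.
Each layer takes = 3.95 + 7.51 = 11.46 s.
Total = 846 × 11.46 = 9695.16 s = 2.69 hours.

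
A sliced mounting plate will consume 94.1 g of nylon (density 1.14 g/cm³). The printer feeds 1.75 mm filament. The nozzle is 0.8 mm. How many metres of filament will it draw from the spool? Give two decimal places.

34.32 m

Volume = 94.1 g / 1.14 g·cm⁻³ = 82.5439 cm³ = 82543.9 mm³.
Cross-section of 1.75 mm filament: π·(1.75/2)² = 2.4053 mm².
Length = 82543.9 / 2.4053 = 34317.51 mm = 34.32 m.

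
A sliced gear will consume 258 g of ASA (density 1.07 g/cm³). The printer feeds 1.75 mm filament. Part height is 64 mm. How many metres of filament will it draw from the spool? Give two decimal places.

Extruded volume: 258/1.07 = 241.1215 cm³ (241121.5 mm³).
Cross-section of 1.75 mm filament: π·(1.75/2)² = 2.4053 mm².
L = V/A = 241121.5/2.4053 = 100245.92 mm → 100.25 m.

100.25 m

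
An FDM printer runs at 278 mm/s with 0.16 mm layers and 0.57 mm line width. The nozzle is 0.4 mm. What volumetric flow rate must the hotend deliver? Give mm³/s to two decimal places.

25.35

Extrusion cross-section = 0.16 × 0.57 = 0.0912 mm².
Q = v·A = 278 × 0.0912 = 25.35 mm³/s.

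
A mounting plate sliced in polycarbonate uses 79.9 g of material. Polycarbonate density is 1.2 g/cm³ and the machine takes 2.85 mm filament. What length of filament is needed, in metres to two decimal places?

Volume = 79.9 g / 1.2 g·cm⁻³ = 66.5833 cm³ = 66583.3 mm³.
Cross-section of 2.85 mm filament: π·(2.85/2)² = 6.3794 mm².
Length = 66583.3 / 6.3794 = 10437.24 mm = 10.44 m.

10.44 m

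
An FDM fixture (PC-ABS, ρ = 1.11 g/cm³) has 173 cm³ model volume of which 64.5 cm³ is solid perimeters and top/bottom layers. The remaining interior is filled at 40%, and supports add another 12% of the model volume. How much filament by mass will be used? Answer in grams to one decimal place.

142.8 g

Interior volume: 173 − 64.5 → 108.5 cm³.
Infill volume = 0.40 × 108.5 = 43.4 cm³.
Support = 0.12 × 173 = 20.76 cm³.
Total extruded = 64.5 + 43.4 + 20.76, so 128.66 cm³.
Mass = 128.66 × 1.11, so 142.8126 g.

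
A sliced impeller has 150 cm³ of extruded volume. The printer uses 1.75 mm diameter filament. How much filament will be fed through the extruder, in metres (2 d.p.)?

A = π r² = π × 0.875² = 2.4053 mm².
Length = 150 cm³ / 2.4053 mm² = 150000 / 2.4053 = 62362.28 mm = 62.36 m.

62.36 m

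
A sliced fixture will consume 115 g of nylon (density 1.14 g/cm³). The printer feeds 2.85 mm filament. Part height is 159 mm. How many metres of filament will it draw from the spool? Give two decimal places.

15.81 m

Volume = 115 g / 1.14 g·cm⁻³ = 100.8772 cm³ = 100877.2 mm³.
Cross-section of 2.85 mm filament: π·(2.85/2)² = 6.3794 mm².
L = V/A = 100877.2/6.3794 = 15812.96 mm → 15.81 m.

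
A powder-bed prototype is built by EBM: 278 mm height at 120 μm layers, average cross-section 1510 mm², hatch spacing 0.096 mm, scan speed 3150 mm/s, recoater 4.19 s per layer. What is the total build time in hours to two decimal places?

Layers = ⌈278/0.12⌉ = 2317.
Hatch length per layer = 1510 / 0.096, so 15729.2 mm.
Beam time per layer = 15729.2 / 3150, so 4.9934 s.
Layer cycle: 4.9934 + 4.19 → 9.1834 s.
2317 layers × 9.1834 s/layer = 21277.9378 s, i.e. 5.91 hours.

5.91 hours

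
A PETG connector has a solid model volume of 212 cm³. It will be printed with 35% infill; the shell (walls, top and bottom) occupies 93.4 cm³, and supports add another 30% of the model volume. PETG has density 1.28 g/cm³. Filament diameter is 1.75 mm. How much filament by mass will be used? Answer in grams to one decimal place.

Infill region: 212 − 93.4 → 118.6 cm³.
Infill deposited: 0.35 × 118.6 → 41.51 cm³.
Support: 0.30 × 212 → 63.6 cm³.
Total extruded = 93.4 + 41.51 + 63.6 = 198.51 cm³.
Mass: 198.51 × 1.28 → 254.0928 g.

254.1 g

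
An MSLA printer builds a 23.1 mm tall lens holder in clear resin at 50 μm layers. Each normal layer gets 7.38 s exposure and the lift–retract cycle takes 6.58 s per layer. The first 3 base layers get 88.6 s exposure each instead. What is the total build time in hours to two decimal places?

Layers = ⌈23.1/0.05⌉ = 462.
Bottom layers = 3 × (88.6 + 6.58), so 285.54 s.
Regular layers = 459 × (7.38 + 6.58), so 6407.64 s.
Total = 285.54 + 6407.64 = 6693.18 s = 1.86 hours.

1.86 hours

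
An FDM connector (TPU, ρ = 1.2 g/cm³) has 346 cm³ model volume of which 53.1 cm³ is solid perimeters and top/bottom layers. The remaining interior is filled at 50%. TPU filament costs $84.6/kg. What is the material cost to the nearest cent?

$20.26

Volume inside the shell: 346 − 53.1 → 292.9 cm³.
Infill deposited = 0.50 × 292.9 = 146.45 cm³.
Total extruded: 53.1 + 146.45 → 199.55 cm³.
Mass = 199.55 × 1.2 = 239.46 g.
At $84.6/kg: 239.46/1000 × 84.6 = $20.26.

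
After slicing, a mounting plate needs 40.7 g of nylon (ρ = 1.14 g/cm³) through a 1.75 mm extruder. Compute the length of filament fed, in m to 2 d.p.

Extruded volume: 40.7/1.14 = 35.7018 cm³ (35701.8 mm³).
Filament cross-section = π × (1.75/2)² = 2.4053 mm².
L = V/A = 35701.8/2.4053 = 14842.97 mm → 14.84 m.

14.84 m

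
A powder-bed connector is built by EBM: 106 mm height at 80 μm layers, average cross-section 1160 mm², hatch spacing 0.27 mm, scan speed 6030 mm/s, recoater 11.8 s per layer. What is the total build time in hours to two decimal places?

4.61 hours

Layer count = ceil(106 / 0.08) = 1325.
Scan path per layer = 1160 / 0.27, so 4296.3 mm.
Scan time per layer: 4296.3 / 6030 → 0.7125 s.
Time per layer = 0.7125 + 11.8 = 12.5125 s.
1325 layers × 12.5125 s/layer = 16579.0625 s, i.e. 4.61 hours.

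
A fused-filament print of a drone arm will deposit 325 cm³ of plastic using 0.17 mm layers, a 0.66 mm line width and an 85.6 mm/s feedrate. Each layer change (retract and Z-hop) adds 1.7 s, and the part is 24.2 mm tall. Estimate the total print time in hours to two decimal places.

9.47 hours

Extrusion cross-section: 0.17 × 0.66 → 0.1122 mm².
Total extruded path = 325000/0.1122 = 2896613.2 mm.
Extrusion time = 2896613.2 / 85.6, so 33838.9 s.
Layers = ⌈24.2/0.17⌉ = 143.
Layer-change overhead = 143 × 1.7 = 243.1 s.
Total = 33838.9 + 243.1 = 34082 s = 9.47 hours.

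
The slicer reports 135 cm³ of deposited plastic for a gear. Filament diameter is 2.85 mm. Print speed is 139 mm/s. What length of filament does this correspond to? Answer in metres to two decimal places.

21.16 m

A = π r² = π × 1.425² = 6.3794 mm².
L = 135000 mm³ / 6.3794 mm² = 21161.86 mm, i.e. 21.16 m.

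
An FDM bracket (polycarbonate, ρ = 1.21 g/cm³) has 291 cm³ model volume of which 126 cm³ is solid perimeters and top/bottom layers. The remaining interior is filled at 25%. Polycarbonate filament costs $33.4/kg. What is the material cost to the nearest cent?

$6.76

Volume inside the shell = 291 − 126, so 165 cm³.
Deposited infill = 0.25 × 165, so 41.25 cm³.
Total printed volume: 126 + 41.25 → 167.25 cm³.
Mass = 167.25 × 1.21, so 202.3725 g.
Cost = 202.3725 g / 1000 × $33.4/kg = $6.76.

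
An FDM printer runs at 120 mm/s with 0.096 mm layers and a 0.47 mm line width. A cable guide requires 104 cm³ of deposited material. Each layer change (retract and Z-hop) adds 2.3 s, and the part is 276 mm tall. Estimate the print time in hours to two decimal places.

Bead cross-section: 0.096 × 0.47 → 0.04512 mm².
Path length: 104000 mm³ / 0.04512 mm² → 2304964.5 mm.
Extrusion time: 2304964.5 / 120 → 19208 s.
Number of layers: 276 / 0.096 → 2875 (rounded up).
Non-print overhead = 2875 × 2.3 = 6612.5 s.
Altogether 19208 + 6612.5 = 25820.5 s, i.e. 7.17 hours.

7.17 hours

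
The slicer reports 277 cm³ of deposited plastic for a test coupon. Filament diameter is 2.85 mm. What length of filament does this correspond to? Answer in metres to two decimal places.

43.42 m

A = π r² = π × 1.425² = 6.3794 mm².
L = 277000 mm³ / 6.3794 mm² = 43421.01 mm, i.e. 43.42 m.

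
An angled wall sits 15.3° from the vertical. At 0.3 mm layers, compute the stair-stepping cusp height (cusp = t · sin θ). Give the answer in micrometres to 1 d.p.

sin(15.3°) = 0.2639, so cusp = 0.3 × 0.2639 = 0.07917 mm → 79.2 μm.

79.2 μm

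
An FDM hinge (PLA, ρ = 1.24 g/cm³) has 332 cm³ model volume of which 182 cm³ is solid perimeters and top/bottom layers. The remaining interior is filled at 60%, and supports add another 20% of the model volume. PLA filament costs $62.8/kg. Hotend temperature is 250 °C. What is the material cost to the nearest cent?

$26.35

Interior volume = 332 − 182 = 150 cm³.
Deposited infill = 0.60 × 150 = 90 cm³.
Support = 0.20 × 332, so 66.4 cm³.
Total extruded = 182 + 90 + 66.4 = 338.4 cm³.
Mass = 338.4 × 1.24, so 419.616 g.
Cost = 419.616 g / 1000 × $62.8/kg = $26.35.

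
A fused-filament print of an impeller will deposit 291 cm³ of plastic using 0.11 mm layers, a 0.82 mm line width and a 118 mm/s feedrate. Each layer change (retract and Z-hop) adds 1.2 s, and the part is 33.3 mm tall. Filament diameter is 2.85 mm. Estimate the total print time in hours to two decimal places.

Bead cross-section = 0.11 × 0.82 = 0.0902 mm².
Path length: 291000 mm³ / 0.0902 mm² → 3226164.1 mm.
Print-move time = 3226164.1 / 118, so 27340.4 s.
Layer count = ceil(33.3 / 0.11) = 303.
Z-hop total = 303 × 1.2, so 363.6 s.
Altogether 27340.4 + 363.6 = 27704 s, i.e. 7.70 hours.

7.70 hours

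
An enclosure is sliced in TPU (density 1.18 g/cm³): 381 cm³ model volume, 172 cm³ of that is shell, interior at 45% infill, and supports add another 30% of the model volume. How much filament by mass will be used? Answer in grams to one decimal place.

448.8 g

Interior volume: 381 − 172 → 209 cm³.
Infill volume: 0.45 × 209 → 94.05 cm³.
Support = 0.30 × 381, so 114.3 cm³.
Total extruded: 172 + 94.05 + 114.3 → 380.35 cm³.
Mass = 380.35 × 1.18 = 448.813 g.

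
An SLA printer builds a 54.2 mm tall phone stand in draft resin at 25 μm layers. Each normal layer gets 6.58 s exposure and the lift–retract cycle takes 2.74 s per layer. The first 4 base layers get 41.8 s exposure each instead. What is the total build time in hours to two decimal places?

5.65 hours

Layer count = ceil(54.2 / 0.025) = 2168.
Bottom layers = 4 × (41.8 + 2.74) = 178.16 s.
Normal layers: 2164 × (6.58 + 2.74) → 20168.48 s.
Sum: 178.16 + 20168.48 = 20346.64 s → 5.65 hours.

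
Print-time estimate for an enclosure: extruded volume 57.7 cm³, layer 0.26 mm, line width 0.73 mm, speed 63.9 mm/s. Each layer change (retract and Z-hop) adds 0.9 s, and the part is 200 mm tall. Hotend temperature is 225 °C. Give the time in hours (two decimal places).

Line area = 0.26 × 0.73 = 0.1898 mm².
Toolpath length = 57.7 cm³ / 0.1898 mm² = 57700 / 0.1898 = 304004.2 mm.
Print-move time = 304004.2 / 63.9 = 4757.5 s.
Layers = ⌈200/0.26⌉ = 770.
Z-hop total: 770 × 0.9 → 693 s.
Total = 4757.5 + 693 = 5450.5 s = 1.51 hours.

1.51 hours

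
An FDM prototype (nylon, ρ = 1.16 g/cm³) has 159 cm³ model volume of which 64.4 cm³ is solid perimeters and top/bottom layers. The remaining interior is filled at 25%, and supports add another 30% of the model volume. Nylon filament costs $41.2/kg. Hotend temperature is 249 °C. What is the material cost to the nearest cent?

Volume inside the shell = 159 − 64.4 = 94.6 cm³.
Deposited infill: 0.25 × 94.6 → 23.65 cm³.
Support = 0.30 × 159 = 47.7 cm³.
Total extruded: 64.4 + 23.65 + 47.7 → 135.75 cm³.
Mass = 135.75 × 1.16, so 157.47 g.
At $41.2/kg: 157.47/1000 × 41.2 = $6.49.

$6.49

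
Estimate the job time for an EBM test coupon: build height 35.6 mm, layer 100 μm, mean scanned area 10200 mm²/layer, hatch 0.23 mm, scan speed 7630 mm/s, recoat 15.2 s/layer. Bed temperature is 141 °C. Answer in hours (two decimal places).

Number of layers: 35.6 / 0.1 → 356 (rounded up).
Scan path per layer = 10200 / 0.23, so 44347.8 mm.
Per-layer scan time: 44347.8 / 7630 → 5.8123 s.
Time per layer: 5.8123 + 15.2 → 21.0123 s.
Build time = 356 × 21.0123 = 7480.3788 s = 2.08 hours.

2.08 hours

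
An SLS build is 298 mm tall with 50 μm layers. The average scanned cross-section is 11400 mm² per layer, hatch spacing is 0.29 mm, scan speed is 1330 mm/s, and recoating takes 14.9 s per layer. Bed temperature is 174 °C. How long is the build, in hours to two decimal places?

Layer count = ceil(298 / 0.05) = 5960.
Scan path per layer = 11400 / 0.29, so 39310.3 mm.
Scan time per layer = 39310.3 / 1330 = 29.5566 s.
Time per layer = 29.5566 + 14.9, so 44.4566 s.
Build time = 5960 × 44.4566 = 264961.336 s = 73.60 hours.

73.60 hours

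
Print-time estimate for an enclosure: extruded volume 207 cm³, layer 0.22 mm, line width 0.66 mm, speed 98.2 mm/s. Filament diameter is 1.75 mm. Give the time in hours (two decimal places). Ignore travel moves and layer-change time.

Line area: 0.22 × 0.66 → 0.1452 mm².
Path length: 207000 mm³ / 0.1452 mm² → 1425619.8 mm.
Time extruding = 1425619.8 / 98.2, so 14517.5 s.
14517.5 s = 4.03 hours.

4.03 hours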